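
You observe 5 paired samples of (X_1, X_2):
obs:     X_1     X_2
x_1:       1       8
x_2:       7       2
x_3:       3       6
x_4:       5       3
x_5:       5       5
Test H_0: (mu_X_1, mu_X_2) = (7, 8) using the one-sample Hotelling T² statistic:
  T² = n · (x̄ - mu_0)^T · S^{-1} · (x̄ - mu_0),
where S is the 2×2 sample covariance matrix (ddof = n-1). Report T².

Step 1 — sample mean vector:
  mean(X_1) = (1 + 7 + 3 + 5 + 5) / 5 = 21/5 = 4.2
  mean(X_2) = (8 + 2 + 6 + 3 + 5) / 5 = 24/5 = 4.8
  x̄ = (4.2, 4.8),  deviation x̄ - mu_0 = (4.2, 4.8) - (7, 8) = (-2.8, -3.2).

Step 2 — sample covariance matrix, S[i,j] = (1/(n-1)) · Σ_k (x_{k,i} - mean_i) · (x_{k,j} - mean_j), divisor n-1 = 4:
  S[X_1,X_1] = ((-3.2)·(-3.2) + (2.8)·(2.8) + (-1.2)·(-1.2) + (0.8)·(0.8) + (0.8)·(0.8)) / 4 = 20.8/4 = 5.2
  S[X_1,X_2] = ((-3.2)·(3.2) + (2.8)·(-2.8) + (-1.2)·(1.2) + (0.8)·(-1.8) + (0.8)·(0.2)) / 4 = -20.8/4 = -5.2
  S[X_2,X_2] = ((3.2)·(3.2) + (-2.8)·(-2.8) + (1.2)·(1.2) + (-1.8)·(-1.8) + (0.2)·(0.2)) / 4 = 22.8/4 = 5.7
  S = [[5.2, -5.2],
 [-5.2, 5.7]].

Step 3 — invert S. det(S) = 5.2·5.7 - (-5.2)² = 2.6.
  S^{-1} = (1/det) · [[d, -b], [-b, a]] = [[2.1923, 2],
 [2, 2]].

Step 4 — quadratic form (x̄ - mu_0)^T · S^{-1} · (x̄ - mu_0):
  S^{-1} · (x̄ - mu_0) = (-12.5385, -12),
  (x̄ - mu_0)^T · [...] = (-2.8)·(-12.5385) + (-3.2)·(-12) = 73.5077.

Step 5 — scale by n: T² = 5 · 73.5077 = 367.5385.

T² ≈ 367.5385


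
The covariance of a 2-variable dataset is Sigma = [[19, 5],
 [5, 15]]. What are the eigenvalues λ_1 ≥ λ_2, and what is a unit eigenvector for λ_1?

Step 1 — characteristic polynomial of 2×2 Sigma:
  det(Sigma - λI) = λ² - trace · λ + det = 0.
  trace = 19 + 15 = 34, det = 19·15 - (5)² = 260.
Step 2 — discriminant:
  Δ = trace² - 4·det = 1156 - 1040 = 116.
Step 3 — eigenvalues:
  λ = (trace ± √Δ)/2 = (34 ± 10.7703)/2,
  λ_1 = 22.3852,  λ_2 = 11.6148.

Step 4 — unit eigenvector for λ_1: solve (Sigma - λ_1 I)v = 0. First row:
  (19 - 22.3852)·v_x + (5)·v_y = 0, i.e. (-3.3852)·v_x + (5)·v_y = 0,
  so v ∝ (b, λ_1 - a) = (5, 3.3852) = u.
  ||u|| = √((5)² + (3.3852)²) = √(36.4593) ≈ 6.0382,
  v_1 = u/||u|| ≈ (0.8281, 0.5606) (||v_1|| = 1).

λ_1 = 22.3852,  λ_2 = 11.6148;  v_1 ≈ (0.8281, 0.5606)


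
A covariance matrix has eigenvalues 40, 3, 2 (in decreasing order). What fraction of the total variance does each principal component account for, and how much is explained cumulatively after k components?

Step 1 — total variance = trace(Sigma) = Σ λ_i = 40 + 3 + 2 = 45.

Step 2 — fraction explained by component i = λ_i / Σ λ:
  PC1: 40/45 = 0.8889
  PC2: 3/45 = 0.0667
  PC3: 2/45 = 0.0444

Step 3 — cumulative fraction after k components = (λ_1 + ... + λ_k) / Σ λ:
  k = 1: 40/45 = 0.8889
  k = 2: (40 + 3)/45 = 43/45 = 0.9556
  k = 3: (40 + 3 + 2)/45 = 45/45 = 1

Summary (fraction, with percent):

explained: PC1 0.8889 (88.89%), PC2 0.0667 (6.67%), PC3 0.0444 (4.44%);  cumulative: 0.8889, 0.9556, 1


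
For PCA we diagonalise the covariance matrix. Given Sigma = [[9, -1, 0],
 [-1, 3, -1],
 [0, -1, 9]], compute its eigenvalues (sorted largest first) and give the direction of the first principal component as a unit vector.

Step 1 — characteristic polynomial p(λ) = det(λI - Sigma) = λ³ - tr·λ² + c_1·λ - det, where tr = trace, c_1 = sum of the principal 2×2 minors, det = det(Sigma):
  tr = 9 + 3 + 9 = 21,
  c_1 = (9·3 - (-1)²) + (9·9 - (0)²) + (3·9 - (-1)²) = 26 + 81 + 26 = 133,
  det = 9·(3·9 - (-1)²) - (-1)·((-1)·9 - (-1)·(0)) + (0)·((-1)·(-1) - 3·(0)) = 9·(26) - (-1)·(-9) + (0)·(1) = 225.
  So p(λ) = λ³ - 21λ² + 133λ - 225.
Step 2 — look for an integer root (rational root theorem: any rational root is an integer divisor of 225). Testing λ = 9:
  p(9) = 729 - 1701 + 1197 - 225 = 0  ✓
  Dividing out (λ - 9): p(λ) = (λ - 9)(λ² - 12λ + 25).
Step 3 — remaining eigenvalues from the quadratic λ² - 12λ + 25 = 0:
  Δ = 12² - 4·25 = 144 - 100 = 44,  λ = (12 ± √44)/2 = (12 ± 6.6332)/2 ≈ 9.3166 or 2.6834.
  Sorted: λ_1 = 9.3166,  λ_2 = 9,  λ_3 = 2.6834  (check: sum = 21 = tr ✓).

Step 4 — unit eigenvector for λ_1 ≈ 9.3166: v spans the null space of (Sigma - λ_1 I), whose rows are
  r_1 = (-0.3166, -1, 0),  r_2 = (-1, -6.3166, -1),  r_3 = (0, -1, -0.3166).
  v is orthogonal to every row, so take v ∝ r_1 × r_2 = ((-1)·(-1) - (0)·(-6.3166), (0)·(-1) - (-0.3166)·(-1), (-0.3166)·(-6.3166) - (-1)·(-1)) ≈ (1, -0.3166, 1).
  Let u = (1, -0.3166, 1).
  ||u|| = √((1)² + (-0.3166)² + (1)²) = √(2.1003) ≈ 1.4492,  v_1 = u/||u|| ≈ (0.69, -0.2185, 0.69) (||v_1|| = 1).

λ_1 = 9.3166,  λ_2 = 9,  λ_3 = 2.6834;  v_1 ≈ (0.69, -0.2185, 0.69)


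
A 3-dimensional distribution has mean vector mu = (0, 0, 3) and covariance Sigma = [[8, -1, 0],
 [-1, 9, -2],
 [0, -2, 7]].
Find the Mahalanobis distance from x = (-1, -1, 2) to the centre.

Step 1 — centre the observation: (x - mu) = (-1, -1, -1).

Step 2 — invert Sigma (cofactor / det for 3×3, or solve directly):
  Sigma^{-1} = [[0.1269, 0.0151, 0.0043],
 [0.0151, 0.1204, 0.0344],
 [0.0043, 0.0344, 0.1527]].

Step 3 — form the quadratic (x - mu)^T · Sigma^{-1} · (x - mu):
  Sigma^{-1} · (x - mu) = (-0.1462, -0.1699, -0.1914).
  (x - mu)^T · [Sigma^{-1} · (x - mu)] = (-1)·(-0.1462) + (-1)·(-0.1699) + (-1)·(-0.1914) = 0.5075.

Step 4 — take square root: d = √(0.5075) ≈ 0.7124.

d(x, mu) = √(0.5075) ≈ 0.7124


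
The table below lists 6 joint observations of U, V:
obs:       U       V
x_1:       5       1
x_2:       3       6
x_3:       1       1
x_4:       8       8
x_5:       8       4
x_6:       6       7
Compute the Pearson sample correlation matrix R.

Step 1 — column means:
  mean(U) = (5 + 3 + 1 + 8 + 8 + 6) / 6 = 31/6 = 5.1667
  mean(V) = (1 + 6 + 1 + 8 + 4 + 7) / 6 = 27/6 = 4.5

Step 2 — sample variances and covariances s[i,j] = (1/(n-1)) · Σ_k (x_{k,i} - mean_i) · (x_{k,j} - mean_j), with n-1 = 5:
  s[U,U] = ((-0.1667)·(-0.1667) + (-2.1667)·(-2.1667) + (-4.1667)·(-4.1667) + (2.8333)·(2.8333) + (2.8333)·(2.8333) + (0.8333)·(0.8333)) / 5 = 38.8333/5 = 7.7667
  s[U,V] = ((-0.1667)·(-3.5) + (-2.1667)·(1.5) + (-4.1667)·(-3.5) + (2.8333)·(3.5) + (2.8333)·(-0.5) + (0.8333)·(2.5)) / 5 = 22.5/5 = 4.5
  s[V,V] = ((-3.5)·(-3.5) + (1.5)·(1.5) + (-3.5)·(-3.5) + (3.5)·(3.5) + (-0.5)·(-0.5) + (2.5)·(2.5)) / 5 = 45.5/5 = 9.1
  Sample standard deviations s_i = √(s[i,i]):
  s(U) = √(7.7667) = 2.7869
  s(V) = √(9.1) = 3.0166

Step 3 — r_{ij} = s_{ij} / (s_i · s_j):
  r[U,U] = 1 (diagonal).
  r[U,V] = 4.5 / (2.7869 · 3.0166) = 4.5 / 8.4069 = 0.5353
  r[V,V] = 1 (diagonal).

R is symmetric with unit diagonal. Assembling:

R = [[1, 0.5353],
 [0.5353, 1]]


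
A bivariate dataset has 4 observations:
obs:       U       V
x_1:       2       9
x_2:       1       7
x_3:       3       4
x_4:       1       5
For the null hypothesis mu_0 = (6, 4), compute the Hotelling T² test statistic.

Step 1 — sample mean vector:
  mean(U) = (2 + 1 + 3 + 1) / 4 = 7/4 = 1.75
  mean(V) = (9 + 7 + 4 + 5) / 4 = 25/4 = 6.25
  x̄ = (1.75, 6.25),  deviation x̄ - mu_0 = (1.75, 6.25) - (6, 4) = (-4.25, 2.25).

Step 2 — sample covariance matrix, S[i,j] = (1/(n-1)) · Σ_k (x_{k,i} - mean_i) · (x_{k,j} - mean_j), divisor n-1 = 3:
  S[U,U] = ((0.25)·(0.25) + (-0.75)·(-0.75) + (1.25)·(1.25) + (-0.75)·(-0.75)) / 3 = 2.75/3 = 0.9167
  S[U,V] = ((0.25)·(2.75) + (-0.75)·(0.75) + (1.25)·(-2.25) + (-0.75)·(-1.25)) / 3 = -1.75/3 = -0.5833
  S[V,V] = ((2.75)·(2.75) + (0.75)·(0.75) + (-2.25)·(-2.25) + (-1.25)·(-1.25)) / 3 = 14.75/3 = 4.9167
  S = [[0.9167, -0.5833],
 [-0.5833, 4.9167]].

Step 3 — invert S. det(S) = 0.9167·4.9167 - (-0.5833)² = 4.1667.
  S^{-1} = (1/det) · [[d, -b], [-b, a]] = [[1.18, 0.14],
 [0.14, 0.22]].

Step 4 — quadratic form (x̄ - mu_0)^T · S^{-1} · (x̄ - mu_0):
  S^{-1} · (x̄ - mu_0) = (-4.7, -0.1),
  (x̄ - mu_0)^T · [...] = (-4.25)·(-4.7) + (2.25)·(-0.1) = 19.75.

Step 5 — scale by n: T² = 4 · 19.75 = 79.

T² ≈ 79


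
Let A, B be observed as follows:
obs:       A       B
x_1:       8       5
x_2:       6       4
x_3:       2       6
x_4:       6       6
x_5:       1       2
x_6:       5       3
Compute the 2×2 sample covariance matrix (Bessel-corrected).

Step 1 — column means:
  mean(A) = (8 + 6 + 2 + 6 + 1 + 5) / 6 = 28/6 = 4.6667
  mean(B) = (5 + 4 + 6 + 6 + 2 + 3) / 6 = 26/6 = 4.3333

Step 2 — sample covariance S[i,j] = (1/(n-1)) · Σ_k (x_{k,i} - mean_i) · (x_{k,j} - mean_j), with n-1 = 5.
  S[A,A] = ((3.3333)·(3.3333) + (1.3333)·(1.3333) + (-2.6667)·(-2.6667) + (1.3333)·(1.3333) + (-3.6667)·(-3.6667) + (0.3333)·(0.3333)) / 5 = 35.3333/5 = 7.0667
  S[A,B] = ((3.3333)·(0.6667) + (1.3333)·(-0.3333) + (-2.6667)·(1.6667) + (1.3333)·(1.6667) + (-3.6667)·(-2.3333) + (0.3333)·(-1.3333)) / 5 = 7.6667/5 = 1.5333
  S[B,B] = ((0.6667)·(0.6667) + (-0.3333)·(-0.3333) + (1.6667)·(1.6667) + (1.6667)·(1.6667) + (-2.3333)·(-2.3333) + (-1.3333)·(-1.3333)) / 5 = 13.3333/5 = 2.6667

S is symmetric (S[j,i] = S[i,j]). Assembling:

S = [[7.0667, 1.5333],
 [1.5333, 2.6667]]


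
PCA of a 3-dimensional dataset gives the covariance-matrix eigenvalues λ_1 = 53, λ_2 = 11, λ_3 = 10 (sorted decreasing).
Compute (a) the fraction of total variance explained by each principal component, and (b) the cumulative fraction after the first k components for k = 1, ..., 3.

Step 1 — total variance = trace(Sigma) = Σ λ_i = 53 + 11 + 10 = 74.

Step 2 — fraction explained by component i = λ_i / Σ λ:
  PC1: 53/74 = 0.7162
  PC2: 11/74 = 0.1486
  PC3: 10/74 = 0.1351

Step 3 — cumulative fraction after k components = (λ_1 + ... + λ_k) / Σ λ:
  k = 1: 53/74 = 0.7162
  k = 2: (53 + 11)/74 = 64/74 = 0.8649
  k = 3: (53 + 11 + 10)/74 = 74/74 = 1

Summary (fraction, with percent):

explained: PC1 0.7162 (71.62%), PC2 0.1486 (14.86%), PC3 0.1351 (13.51%);  cumulative: 0.7162, 0.8649, 1


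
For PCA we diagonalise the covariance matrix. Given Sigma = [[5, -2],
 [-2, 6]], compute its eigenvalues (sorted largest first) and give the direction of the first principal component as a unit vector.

Step 1 — characteristic polynomial of 2×2 Sigma:
  det(Sigma - λI) = λ² - trace · λ + det = 0.
  trace = 5 + 6 = 11, det = 5·6 - (-2)² = 26.
Step 2 — discriminant:
  Δ = trace² - 4·det = 121 - 104 = 17.
Step 3 — eigenvalues:
  λ = (trace ± √Δ)/2 = (11 ± 4.1231)/2,
  λ_1 = 7.5616,  λ_2 = 3.4384.

Step 4 — unit eigenvector for λ_1: solve (Sigma - λ_1 I)v = 0. First row:
  (5 - 7.5616)·v_x + (-2)·v_y = 0, i.e. (-2.5616)·v_x + (-2)·v_y = 0,
  so v ∝ (b, λ_1 - a) = (-2, 2.5616); multiply by -1 so the first entry is positive: u = (2, -2.5616).
  ||u|| = √((2)² + (-2.5616)²) = √(10.5616) ≈ 3.2499,
  v_1 = u/||u|| ≈ (0.6154, -0.7882) (||v_1|| = 1).

λ_1 = 7.5616,  λ_2 = 3.4384;  v_1 ≈ (0.6154, -0.7882)


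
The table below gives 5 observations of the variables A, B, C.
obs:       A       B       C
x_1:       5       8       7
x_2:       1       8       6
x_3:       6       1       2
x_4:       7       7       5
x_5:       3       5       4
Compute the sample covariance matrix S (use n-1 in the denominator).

Step 1 — column means:
  mean(A) = (5 + 1 + 6 + 7 + 3) / 5 = 22/5 = 4.4
  mean(B) = (8 + 8 + 1 + 7 + 5) / 5 = 29/5 = 5.8
  mean(C) = (7 + 6 + 2 + 5 + 4) / 5 = 24/5 = 4.8

Step 2 — sample covariance S[i,j] = (1/(n-1)) · Σ_k (x_{k,i} - mean_i) · (x_{k,j} - mean_j), with n-1 = 4.
  S[A,A] = ((0.6)·(0.6) + (-3.4)·(-3.4) + (1.6)·(1.6) + (2.6)·(2.6) + (-1.4)·(-1.4)) / 4 = 23.2/4 = 5.8
  S[A,B] = ((0.6)·(2.2) + (-3.4)·(2.2) + (1.6)·(-4.8) + (2.6)·(1.2) + (-1.4)·(-0.8)) / 4 = -9.6/4 = -2.4
  S[A,C] = ((0.6)·(2.2) + (-3.4)·(1.2) + (1.6)·(-2.8) + (2.6)·(0.2) + (-1.4)·(-0.8)) / 4 = -5.6/4 = -1.4
  S[B,B] = ((2.2)·(2.2) + (2.2)·(2.2) + (-4.8)·(-4.8) + (1.2)·(1.2) + (-0.8)·(-0.8)) / 4 = 34.8/4 = 8.7
  S[B,C] = ((2.2)·(2.2) + (2.2)·(1.2) + (-4.8)·(-2.8) + (1.2)·(0.2) + (-0.8)·(-0.8)) / 4 = 21.8/4 = 5.45
  S[C,C] = ((2.2)·(2.2) + (1.2)·(1.2) + (-2.8)·(-2.8) + (0.2)·(0.2) + (-0.8)·(-0.8)) / 4 = 14.8/4 = 3.7

S is symmetric (S[j,i] = S[i,j]). Assembling:

S = [[5.8, -2.4, -1.4],
 [-2.4, 8.7, 5.45],
 [-1.4, 5.45, 3.7]]


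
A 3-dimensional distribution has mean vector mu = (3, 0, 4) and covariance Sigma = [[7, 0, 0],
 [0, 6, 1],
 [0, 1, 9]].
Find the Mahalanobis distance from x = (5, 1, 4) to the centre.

Step 1 — centre the observation: (x - mu) = (2, 1, 0).

Step 2 — invert Sigma (cofactor / det for 3×3, or solve directly):
  Sigma^{-1} = [[0.1429, 0, 0],
 [0, 0.1698, -0.0189],
 [0, -0.0189, 0.1132]].

Step 3 — form the quadratic (x - mu)^T · Sigma^{-1} · (x - mu):
  Sigma^{-1} · (x - mu) = (0.2857, 0.1698, -0.0189).
  (x - mu)^T · [Sigma^{-1} · (x - mu)] = (2)·(0.2857) + (1)·(0.1698) + (0)·(-0.0189) = 0.7412.

Step 4 — take square root: d = √(0.7412) ≈ 0.861.

d(x, mu) = √(0.7412) ≈ 0.861


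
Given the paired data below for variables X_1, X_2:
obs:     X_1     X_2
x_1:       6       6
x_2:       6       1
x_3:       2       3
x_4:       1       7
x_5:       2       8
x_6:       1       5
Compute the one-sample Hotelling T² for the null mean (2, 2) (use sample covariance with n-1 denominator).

Step 1 — sample mean vector:
  mean(X_1) = (6 + 6 + 2 + 1 + 2 + 1) / 6 = 18/6 = 3
  mean(X_2) = (6 + 1 + 3 + 7 + 8 + 5) / 6 = 30/6 = 5
  x̄ = (3, 5),  deviation x̄ - mu_0 = (3, 5) - (2, 2) = (1, 3).

Step 2 — sample covariance matrix, S[i,j] = (1/(n-1)) · Σ_k (x_{k,i} - mean_i) · (x_{k,j} - mean_j), divisor n-1 = 5:
  S[X_1,X_1] = ((3)·(3) + (3)·(3) + (-1)·(-1) + (-2)·(-2) + (-1)·(-1) + (-2)·(-2)) / 5 = 28/5 = 5.6
  S[X_1,X_2] = ((3)·(1) + (3)·(-4) + (-1)·(-2) + (-2)·(2) + (-1)·(3) + (-2)·(0)) / 5 = -14/5 = -2.8
  S[X_2,X_2] = ((1)·(1) + (-4)·(-4) + (-2)·(-2) + (2)·(2) + (3)·(3) + (0)·(0)) / 5 = 34/5 = 6.8
  S = [[5.6, -2.8],
 [-2.8, 6.8]].

Step 3 — invert S. det(S) = 5.6·6.8 - (-2.8)² = 30.24.
  S^{-1} = (1/det) · [[d, -b], [-b, a]] = [[0.2249, 0.0926],
 [0.0926, 0.1852]].

Step 4 — quadratic form (x̄ - mu_0)^T · S^{-1} · (x̄ - mu_0):
  S^{-1} · (x̄ - mu_0) = (0.5026, 0.6481),
  (x̄ - mu_0)^T · [...] = (1)·(0.5026) + (3)·(0.6481) = 2.4471.

Step 5 — scale by n: T² = 6 · 2.4471 = 14.6825.

T² ≈ 14.6825


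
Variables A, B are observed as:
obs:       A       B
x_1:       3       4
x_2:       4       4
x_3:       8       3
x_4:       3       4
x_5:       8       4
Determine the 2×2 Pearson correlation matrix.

Step 1 — column means:
  mean(A) = (3 + 4 + 8 + 3 + 8) / 5 = 26/5 = 5.2
  mean(B) = (4 + 4 + 3 + 4 + 4) / 5 = 19/5 = 3.8

Step 2 — sample variances and covariances s[i,j] = (1/(n-1)) · Σ_k (x_{k,i} - mean_i) · (x_{k,j} - mean_j), with n-1 = 4:
  s[A,A] = ((-2.2)·(-2.2) + (-1.2)·(-1.2) + (2.8)·(2.8) + (-2.2)·(-2.2) + (2.8)·(2.8)) / 4 = 26.8/4 = 6.7
  s[A,B] = ((-2.2)·(0.2) + (-1.2)·(0.2) + (2.8)·(-0.8) + (-2.2)·(0.2) + (2.8)·(0.2)) / 4 = -2.8/4 = -0.7
  s[B,B] = ((0.2)·(0.2) + (0.2)·(0.2) + (-0.8)·(-0.8) + (0.2)·(0.2) + (0.2)·(0.2)) / 4 = 0.8/4 = 0.2
  Sample standard deviations s_i = √(s[i,i]):
  s(A) = √(6.7) = 2.5884
  s(B) = √(0.2) = 0.4472

Step 3 — r_{ij} = s_{ij} / (s_i · s_j):
  r[A,A] = 1 (diagonal).
  r[A,B] = -0.7 / (2.5884 · 0.4472) = -0.7 / 1.1576 = -0.6047
  r[B,B] = 1 (diagonal).

R is symmetric with unit diagonal. Assembling:

R = [[1, -0.6047],
 [-0.6047, 1]]


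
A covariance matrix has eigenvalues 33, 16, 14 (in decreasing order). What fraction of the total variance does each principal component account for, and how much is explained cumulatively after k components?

Step 1 — total variance = trace(Sigma) = Σ λ_i = 33 + 16 + 14 = 63.

Step 2 — fraction explained by component i = λ_i / Σ λ:
  PC1: 33/63 = 0.5238
  PC2: 16/63 = 0.254
  PC3: 14/63 = 0.2222

Step 3 — cumulative fraction after k components = (λ_1 + ... + λ_k) / Σ λ:
  k = 1: 33/63 = 0.5238
  k = 2: (33 + 16)/63 = 49/63 = 0.7778
  k = 3: (33 + 16 + 14)/63 = 63/63 = 1

Summary (fraction, with percent):

explained: PC1 0.5238 (52.38%), PC2 0.254 (25.4%), PC3 0.2222 (22.22%);  cumulative: 0.5238, 0.7778, 1


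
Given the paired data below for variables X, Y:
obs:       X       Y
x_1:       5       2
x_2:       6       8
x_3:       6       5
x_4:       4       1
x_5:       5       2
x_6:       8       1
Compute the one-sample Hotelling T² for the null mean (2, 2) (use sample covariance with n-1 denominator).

Step 1 — sample mean vector:
  mean(X) = (5 + 6 + 6 + 4 + 5 + 8) / 6 = 34/6 = 5.6667
  mean(Y) = (2 + 8 + 5 + 1 + 2 + 1) / 6 = 19/6 = 3.1667
  x̄ = (5.6667, 3.1667),  deviation x̄ - mu_0 = (5.6667, 3.1667) - (2, 2) = (3.6667, 1.1667).

Step 2 — sample covariance matrix, S[i,j] = (1/(n-1)) · Σ_k (x_{k,i} - mean_i) · (x_{k,j} - mean_j), divisor n-1 = 5:
  S[X,X] = ((-0.6667)·(-0.6667) + (0.3333)·(0.3333) + (0.3333)·(0.3333) + (-1.6667)·(-1.6667) + (-0.6667)·(-0.6667) + (2.3333)·(2.3333)) / 5 = 9.3333/5 = 1.8667
  S[X,Y] = ((-0.6667)·(-1.1667) + (0.3333)·(4.8333) + (0.3333)·(1.8333) + (-1.6667)·(-2.1667) + (-0.6667)·(-1.1667) + (2.3333)·(-2.1667)) / 5 = 2.3333/5 = 0.4667
  S[Y,Y] = ((-1.1667)·(-1.1667) + (4.8333)·(4.8333) + (1.8333)·(1.8333) + (-2.1667)·(-2.1667) + (-1.1667)·(-1.1667) + (-2.1667)·(-2.1667)) / 5 = 38.8333/5 = 7.7667
  S = [[1.8667, 0.4667],
 [0.4667, 7.7667]].

Step 3 — invert S. det(S) = 1.8667·7.7667 - (0.4667)² = 14.28.
  S^{-1} = (1/det) · [[d, -b], [-b, a]] = [[0.5439, -0.0327],
 [-0.0327, 0.1307]].

Step 4 — quadratic form (x̄ - mu_0)^T · S^{-1} · (x̄ - mu_0):
  S^{-1} · (x̄ - mu_0) = (1.9561, 0.0327),
  (x̄ - mu_0)^T · [...] = (3.6667)·(1.9561) + (1.1667)·(0.0327) = 7.2106.

Step 5 — scale by n: T² = 6 · 7.2106 = 43.2633.

T² ≈ 43.2633


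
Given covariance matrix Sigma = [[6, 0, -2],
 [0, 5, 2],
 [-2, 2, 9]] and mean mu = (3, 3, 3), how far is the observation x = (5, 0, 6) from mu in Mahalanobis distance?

Step 1 — centre the observation: (x - mu) = (2, -3, 3).

Step 2 — invert Sigma (cofactor / det for 3×3, or solve directly):
  Sigma^{-1} = [[0.1814, -0.0177, 0.0442],
 [-0.0177, 0.2212, -0.0531],
 [0.0442, -0.0531, 0.1327]].

Step 3 — form the quadratic (x - mu)^T · Sigma^{-1} · (x - mu):
  Sigma^{-1} · (x - mu) = (0.5487, -0.8584, 0.646).
  (x - mu)^T · [Sigma^{-1} · (x - mu)] = (2)·(0.5487) + (-3)·(-0.8584) + (3)·(0.646) = 5.6106.

Step 4 — take square root: d = √(5.6106) ≈ 2.3687.

d(x, mu) = √(5.6106) ≈ 2.3687


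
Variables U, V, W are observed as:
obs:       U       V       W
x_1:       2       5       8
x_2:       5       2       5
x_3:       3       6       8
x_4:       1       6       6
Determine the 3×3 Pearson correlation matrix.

Step 1 — column means:
  mean(U) = (2 + 5 + 3 + 1) / 4 = 11/4 = 2.75
  mean(V) = (5 + 2 + 6 + 6) / 4 = 19/4 = 4.75
  mean(W) = (8 + 5 + 8 + 6) / 4 = 27/4 = 6.75

Step 2 — sample variances and covariances s[i,j] = (1/(n-1)) · Σ_k (x_{k,i} - mean_i) · (x_{k,j} - mean_j), with n-1 = 3:
  s[U,U] = ((-0.75)·(-0.75) + (2.25)·(2.25) + (0.25)·(0.25) + (-1.75)·(-1.75)) / 3 = 8.75/3 = 2.9167
  s[U,V] = ((-0.75)·(0.25) + (2.25)·(-2.75) + (0.25)·(1.25) + (-1.75)·(1.25)) / 3 = -8.25/3 = -2.75
  s[U,W] = ((-0.75)·(1.25) + (2.25)·(-1.75) + (0.25)·(1.25) + (-1.75)·(-0.75)) / 3 = -3.25/3 = -1.0833
  s[V,V] = ((0.25)·(0.25) + (-2.75)·(-2.75) + (1.25)·(1.25) + (1.25)·(1.25)) / 3 = 10.75/3 = 3.5833
  s[V,W] = ((0.25)·(1.25) + (-2.75)·(-1.75) + (1.25)·(1.25) + (1.25)·(-0.75)) / 3 = 5.75/3 = 1.9167
  s[W,W] = ((1.25)·(1.25) + (-1.75)·(-1.75) + (1.25)·(1.25) + (-0.75)·(-0.75)) / 3 = 6.75/3 = 2.25
  Sample standard deviations s_i = √(s[i,i]):
  s(U) = √(2.9167) = 1.7078
  s(V) = √(3.5833) = 1.893
  s(W) = √(2.25) = 1.5

Step 3 — r_{ij} = s_{ij} / (s_i · s_j):
  r[U,U] = 1 (diagonal).
  r[U,V] = -2.75 / (1.7078 · 1.893) = -2.75 / 3.2329 = -0.8506
  r[U,W] = -1.0833 / (1.7078 · 1.5) = -1.0833 / 2.5617 = -0.4229
  r[V,V] = 1 (diagonal).
  r[V,W] = 1.9167 / (1.893 · 1.5) = 1.9167 / 2.8395 = 0.675
  r[W,W] = 1 (diagonal).

R is symmetric with unit diagonal. Assembling:

R = [[1, -0.8506, -0.4229],
 [-0.8506, 1, 0.675],
 [-0.4229, 0.675, 1]]


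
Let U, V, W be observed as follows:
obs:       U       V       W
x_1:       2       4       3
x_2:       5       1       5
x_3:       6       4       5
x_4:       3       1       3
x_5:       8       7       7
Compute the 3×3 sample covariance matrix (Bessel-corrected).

Step 1 — column means:
  mean(U) = (2 + 5 + 6 + 3 + 8) / 5 = 24/5 = 4.8
  mean(V) = (4 + 1 + 4 + 1 + 7) / 5 = 17/5 = 3.4
  mean(W) = (3 + 5 + 5 + 3 + 7) / 5 = 23/5 = 4.6

Step 2 — sample covariance S[i,j] = (1/(n-1)) · Σ_k (x_{k,i} - mean_i) · (x_{k,j} - mean_j), with n-1 = 4.
  S[U,U] = ((-2.8)·(-2.8) + (0.2)·(0.2) + (1.2)·(1.2) + (-1.8)·(-1.8) + (3.2)·(3.2)) / 4 = 22.8/4 = 5.7
  S[U,V] = ((-2.8)·(0.6) + (0.2)·(-2.4) + (1.2)·(0.6) + (-1.8)·(-2.4) + (3.2)·(3.6)) / 4 = 14.4/4 = 3.6
  S[U,W] = ((-2.8)·(-1.6) + (0.2)·(0.4) + (1.2)·(0.4) + (-1.8)·(-1.6) + (3.2)·(2.4)) / 4 = 15.6/4 = 3.9
  S[V,V] = ((0.6)·(0.6) + (-2.4)·(-2.4) + (0.6)·(0.6) + (-2.4)·(-2.4) + (3.6)·(3.6)) / 4 = 25.2/4 = 6.3
  S[V,W] = ((0.6)·(-1.6) + (-2.4)·(0.4) + (0.6)·(0.4) + (-2.4)·(-1.6) + (3.6)·(2.4)) / 4 = 10.8/4 = 2.7
  S[W,W] = ((-1.6)·(-1.6) + (0.4)·(0.4) + (0.4)·(0.4) + (-1.6)·(-1.6) + (2.4)·(2.4)) / 4 = 11.2/4 = 2.8

S is symmetric (S[j,i] = S[i,j]). Assembling:

S = [[5.7, 3.6, 3.9],
 [3.6, 6.3, 2.7],
 [3.9, 2.7, 2.8]]


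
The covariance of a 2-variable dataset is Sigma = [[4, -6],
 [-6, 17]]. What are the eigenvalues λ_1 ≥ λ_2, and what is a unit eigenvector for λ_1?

Step 1 — characteristic polynomial of 2×2 Sigma:
  det(Sigma - λI) = λ² - trace · λ + det = 0.
  trace = 4 + 17 = 21, det = 4·17 - (-6)² = 32.
Step 2 — discriminant:
  Δ = trace² - 4·det = 441 - 128 = 313.
Step 3 — eigenvalues:
  λ = (trace ± √Δ)/2 = (21 ± 17.6918)/2,
  λ_1 = 19.3459,  λ_2 = 1.6541.

Step 4 — unit eigenvector for λ_1: solve (Sigma - λ_1 I)v = 0. First row:
  (4 - 19.3459)·v_x + (-6)·v_y = 0, i.e. (-15.3459)·v_x + (-6)·v_y = 0,
  so v ∝ (b, λ_1 - a) = (-6, 15.3459); multiply by -1 so the first entry is positive: u = (6, -15.3459).
  ||u|| = √((6)² + (-15.3459)²) = √(271.4967) ≈ 16.4772,
  v_1 = u/||u|| ≈ (0.3641, -0.9313) (||v_1|| = 1).

λ_1 = 19.3459,  λ_2 = 1.6541;  v_1 ≈ (0.3641, -0.9313)


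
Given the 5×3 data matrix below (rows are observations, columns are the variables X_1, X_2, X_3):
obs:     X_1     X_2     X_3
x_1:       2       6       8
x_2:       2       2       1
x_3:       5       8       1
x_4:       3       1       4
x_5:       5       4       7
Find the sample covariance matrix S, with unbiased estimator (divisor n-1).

Step 1 — column means:
  mean(X_1) = (2 + 2 + 5 + 3 + 5) / 5 = 17/5 = 3.4
  mean(X_2) = (6 + 2 + 8 + 1 + 4) / 5 = 21/5 = 4.2
  mean(X_3) = (8 + 1 + 1 + 4 + 7) / 5 = 21/5 = 4.2

Step 2 — sample covariance S[i,j] = (1/(n-1)) · Σ_k (x_{k,i} - mean_i) · (x_{k,j} - mean_j), with n-1 = 4.
  S[X_1,X_1] = ((-1.4)·(-1.4) + (-1.4)·(-1.4) + (1.6)·(1.6) + (-0.4)·(-0.4) + (1.6)·(1.6)) / 4 = 9.2/4 = 2.3
  S[X_1,X_2] = ((-1.4)·(1.8) + (-1.4)·(-2.2) + (1.6)·(3.8) + (-0.4)·(-3.2) + (1.6)·(-0.2)) / 4 = 7.6/4 = 1.9
  S[X_1,X_3] = ((-1.4)·(3.8) + (-1.4)·(-3.2) + (1.6)·(-3.2) + (-0.4)·(-0.2) + (1.6)·(2.8)) / 4 = -1.4/4 = -0.35
  S[X_2,X_2] = ((1.8)·(1.8) + (-2.2)·(-2.2) + (3.8)·(3.8) + (-3.2)·(-3.2) + (-0.2)·(-0.2)) / 4 = 32.8/4 = 8.2
  S[X_2,X_3] = ((1.8)·(3.8) + (-2.2)·(-3.2) + (3.8)·(-3.2) + (-3.2)·(-0.2) + (-0.2)·(2.8)) / 4 = 1.8/4 = 0.45
  S[X_3,X_3] = ((3.8)·(3.8) + (-3.2)·(-3.2) + (-3.2)·(-3.2) + (-0.2)·(-0.2) + (2.8)·(2.8)) / 4 = 42.8/4 = 10.7

S is symmetric (S[j,i] = S[i,j]). Assembling:

S = [[2.3, 1.9, -0.35],
 [1.9, 8.2, 0.45],
 [-0.35, 0.45, 10.7]]


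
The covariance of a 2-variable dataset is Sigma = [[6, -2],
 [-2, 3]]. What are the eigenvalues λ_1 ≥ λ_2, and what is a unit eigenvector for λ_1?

Step 1 — characteristic polynomial of 2×2 Sigma:
  det(Sigma - λI) = λ² - trace · λ + det = 0.
  trace = 6 + 3 = 9, det = 6·3 - (-2)² = 14.
Step 2 — discriminant:
  Δ = trace² - 4·det = 81 - 56 = 25.
Step 3 — eigenvalues:
  λ = (trace ± √Δ)/2 = (9 ± 5)/2,
  λ_1 = 7,  λ_2 = 2.

Step 4 — unit eigenvector for λ_1: solve (Sigma - λ_1 I)v = 0. First row:
  (6 - 7)·v_x + (-2)·v_y = 0, i.e. (-1)·v_x + (-2)·v_y = 0,
  so v ∝ (b, λ_1 - a) = (-2, 1); multiply by -1 so the first entry is positive: u = (2, -1).
  ||u|| = √((2)² + (-1)²) = √(5) ≈ 2.2361,
  v_1 = u/||u|| ≈ (0.8944, -0.4472) (||v_1|| = 1).

λ_1 = 7,  λ_2 = 2;  v_1 ≈ (0.8944, -0.4472)


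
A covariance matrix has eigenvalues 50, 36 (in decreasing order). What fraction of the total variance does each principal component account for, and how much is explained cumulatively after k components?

Step 1 — total variance = trace(Sigma) = Σ λ_i = 50 + 36 = 86.

Step 2 — fraction explained by component i = λ_i / Σ λ:
  PC1: 50/86 = 0.5814
  PC2: 36/86 = 0.4186

Step 3 — cumulative fraction after k components = (λ_1 + ... + λ_k) / Σ λ:
  k = 1: 50/86 = 0.5814
  k = 2: (50 + 36)/86 = 86/86 = 1

Summary (fraction, with percent):

explained: PC1 0.5814 (58.14%), PC2 0.4186 (41.86%);  cumulative: 0.5814, 1


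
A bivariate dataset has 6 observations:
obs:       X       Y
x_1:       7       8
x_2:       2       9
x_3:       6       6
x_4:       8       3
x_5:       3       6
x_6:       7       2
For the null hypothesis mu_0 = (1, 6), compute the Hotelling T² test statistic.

Step 1 — sample mean vector:
  mean(X) = (7 + 2 + 6 + 8 + 3 + 7) / 6 = 33/6 = 5.5
  mean(Y) = (8 + 9 + 6 + 3 + 6 + 2) / 6 = 34/6 = 5.6667
  x̄ = (5.5, 5.6667),  deviation x̄ - mu_0 = (5.5, 5.6667) - (1, 6) = (4.5, -0.3333).

Step 2 — sample covariance matrix, S[i,j] = (1/(n-1)) · Σ_k (x_{k,i} - mean_i) · (x_{k,j} - mean_j), divisor n-1 = 5:
  S[X,X] = ((1.5)·(1.5) + (-3.5)·(-3.5) + (0.5)·(0.5) + (2.5)·(2.5) + (-2.5)·(-2.5) + (1.5)·(1.5)) / 5 = 29.5/5 = 5.9
  S[X,Y] = ((1.5)·(2.3333) + (-3.5)·(3.3333) + (0.5)·(0.3333) + (2.5)·(-2.6667) + (-2.5)·(0.3333) + (1.5)·(-3.6667)) / 5 = -21/5 = -4.2
  S[Y,Y] = ((2.3333)·(2.3333) + (3.3333)·(3.3333) + (0.3333)·(0.3333) + (-2.6667)·(-2.6667) + (0.3333)·(0.3333) + (-3.6667)·(-3.6667)) / 5 = 37.3333/5 = 7.4667
  S = [[5.9, -4.2],
 [-4.2, 7.4667]].

Step 3 — invert S. det(S) = 5.9·7.4667 - (-4.2)² = 26.4133.
  S^{-1} = (1/det) · [[d, -b], [-b, a]] = [[0.2827, 0.159],
 [0.159, 0.2234]].

Step 4 — quadratic form (x̄ - mu_0)^T · S^{-1} · (x̄ - mu_0):
  S^{-1} · (x̄ - mu_0) = (1.2191, 0.6411),
  (x̄ - mu_0)^T · [...] = (4.5)·(1.2191) + (-0.3333)·(0.6411) = 5.2722.

Step 5 — scale by n: T² = 6 · 5.2722 = 31.633.

T² ≈ 31.633


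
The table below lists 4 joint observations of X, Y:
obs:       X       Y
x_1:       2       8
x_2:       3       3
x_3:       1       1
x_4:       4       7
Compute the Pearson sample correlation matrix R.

Step 1 — column means:
  mean(X) = (2 + 3 + 1 + 4) / 4 = 10/4 = 2.5
  mean(Y) = (8 + 3 + 1 + 7) / 4 = 19/4 = 4.75

Step 2 — sample variances and covariances s[i,j] = (1/(n-1)) · Σ_k (x_{k,i} - mean_i) · (x_{k,j} - mean_j), with n-1 = 3:
  s[X,X] = ((-0.5)·(-0.5) + (0.5)·(0.5) + (-1.5)·(-1.5) + (1.5)·(1.5)) / 3 = 5/3 = 1.6667
  s[X,Y] = ((-0.5)·(3.25) + (0.5)·(-1.75) + (-1.5)·(-3.75) + (1.5)·(2.25)) / 3 = 6.5/3 = 2.1667
  s[Y,Y] = ((3.25)·(3.25) + (-1.75)·(-1.75) + (-3.75)·(-3.75) + (2.25)·(2.25)) / 3 = 32.75/3 = 10.9167
  Sample standard deviations s_i = √(s[i,i]):
  s(X) = √(1.6667) = 1.291
  s(Y) = √(10.9167) = 3.304

Step 3 — r_{ij} = s_{ij} / (s_i · s_j):
  r[X,X] = 1 (diagonal).
  r[X,Y] = 2.1667 / (1.291 · 3.304) = 2.1667 / 4.2655 = 0.508
  r[Y,Y] = 1 (diagonal).

R is symmetric with unit diagonal. Assembling:

R = [[1, 0.508],
 [0.508, 1]]


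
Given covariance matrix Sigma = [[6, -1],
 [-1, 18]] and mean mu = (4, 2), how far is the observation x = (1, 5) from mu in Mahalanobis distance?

Step 1 — centre the observation: (x - mu) = (-3, 3).

Step 2 — invert Sigma. det(Sigma) = 6·18 - (-1)² = 107.
  Sigma^{-1} = (1/det) · [[d, -b], [-b, a]] = [[0.1682, 0.0093],
 [0.0093, 0.0561]].

Step 3 — form the quadratic (x - mu)^T · Sigma^{-1} · (x - mu):
  Sigma^{-1} · (x - mu) = (-0.4766, 0.1402).
  (x - mu)^T · [Sigma^{-1} · (x - mu)] = (-3)·(-0.4766) + (3)·(0.1402) = 1.8505.

Step 4 — take square root: d = √(1.8505) ≈ 1.3603.

d(x, mu) = √(1.8505) ≈ 1.3603


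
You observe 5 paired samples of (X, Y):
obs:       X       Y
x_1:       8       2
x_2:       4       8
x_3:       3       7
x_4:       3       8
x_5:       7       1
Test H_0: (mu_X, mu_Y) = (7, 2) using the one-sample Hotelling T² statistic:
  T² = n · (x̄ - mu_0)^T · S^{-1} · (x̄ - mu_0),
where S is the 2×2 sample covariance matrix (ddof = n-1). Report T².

Step 1 — sample mean vector:
  mean(X) = (8 + 4 + 3 + 3 + 7) / 5 = 25/5 = 5
  mean(Y) = (2 + 8 + 7 + 8 + 1) / 5 = 26/5 = 5.2
  x̄ = (5, 5.2),  deviation x̄ - mu_0 = (5, 5.2) - (7, 2) = (-2, 3.2).

Step 2 — sample covariance matrix, S[i,j] = (1/(n-1)) · Σ_k (x_{k,i} - mean_i) · (x_{k,j} - mean_j), divisor n-1 = 4:
  S[X,X] = ((3)·(3) + (-1)·(-1) + (-2)·(-2) + (-2)·(-2) + (2)·(2)) / 4 = 22/4 = 5.5
  S[X,Y] = ((3)·(-3.2) + (-1)·(2.8) + (-2)·(1.8) + (-2)·(2.8) + (2)·(-4.2)) / 4 = -30/4 = -7.5
  S[Y,Y] = ((-3.2)·(-3.2) + (2.8)·(2.8) + (1.8)·(1.8) + (2.8)·(2.8) + (-4.2)·(-4.2)) / 4 = 46.8/4 = 11.7
  S = [[5.5, -7.5],
 [-7.5, 11.7]].

Step 3 — invert S. det(S) = 5.5·11.7 - (-7.5)² = 8.1.
  S^{-1} = (1/det) · [[d, -b], [-b, a]] = [[1.4444, 0.9259],
 [0.9259, 0.679]].

Step 4 — quadratic form (x̄ - mu_0)^T · S^{-1} · (x̄ - mu_0):
  S^{-1} · (x̄ - mu_0) = (0.0741, 0.321),
  (x̄ - mu_0)^T · [...] = (-2)·(0.0741) + (3.2)·(0.321) = 0.879.

Step 5 — scale by n: T² = 5 · 0.879 = 4.3951.

T² ≈ 4.3951


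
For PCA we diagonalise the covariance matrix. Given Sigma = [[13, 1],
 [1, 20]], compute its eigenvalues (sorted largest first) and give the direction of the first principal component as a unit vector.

Step 1 — characteristic polynomial of 2×2 Sigma:
  det(Sigma - λI) = λ² - trace · λ + det = 0.
  trace = 13 + 20 = 33, det = 13·20 - (1)² = 259.
Step 2 — discriminant:
  Δ = trace² - 4·det = 1089 - 1036 = 53.
Step 3 — eigenvalues:
  λ = (trace ± √Δ)/2 = (33 ± 7.2801)/2,
  λ_1 = 20.1401,  λ_2 = 12.8599.

Step 4 — unit eigenvector for λ_1: solve (Sigma - λ_1 I)v = 0. First row:
  (13 - 20.1401)·v_x + (1)·v_y = 0, i.e. (-7.1401)·v_x + (1)·v_y = 0,
  so v ∝ (b, λ_1 - a) = (1, 7.1401) = u.
  ||u|| = √((1)² + (7.1401)²) = √(51.9804) ≈ 7.2097,
  v_1 = u/||u|| ≈ (0.1387, 0.9903) (||v_1|| = 1).

λ_1 = 20.1401,  λ_2 = 12.8599;  v_1 ≈ (0.1387, 0.9903)


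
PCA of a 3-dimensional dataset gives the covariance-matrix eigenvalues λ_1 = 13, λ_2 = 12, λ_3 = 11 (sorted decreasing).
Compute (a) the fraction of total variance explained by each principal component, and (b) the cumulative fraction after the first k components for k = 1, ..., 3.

Step 1 — total variance = trace(Sigma) = Σ λ_i = 13 + 12 + 11 = 36.

Step 2 — fraction explained by component i = λ_i / Σ λ:
  PC1: 13/36 = 0.3611
  PC2: 12/36 = 0.3333
  PC3: 11/36 = 0.3056

Step 3 — cumulative fraction after k components = (λ_1 + ... + λ_k) / Σ λ:
  k = 1: 13/36 = 0.3611
  k = 2: (13 + 12)/36 = 25/36 = 0.6944
  k = 3: (13 + 12 + 11)/36 = 36/36 = 1

Summary (fraction, with percent):

explained: PC1 0.3611 (36.11%), PC2 0.3333 (33.33%), PC3 0.3056 (30.56%);  cumulative: 0.3611, 0.6944, 1


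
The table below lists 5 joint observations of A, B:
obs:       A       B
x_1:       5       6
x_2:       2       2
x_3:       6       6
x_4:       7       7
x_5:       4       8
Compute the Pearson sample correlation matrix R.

Step 1 — column means:
  mean(A) = (5 + 2 + 6 + 7 + 4) / 5 = 24/5 = 4.8
  mean(B) = (6 + 2 + 6 + 7 + 8) / 5 = 29/5 = 5.8

Step 2 — sample variances and covariances s[i,j] = (1/(n-1)) · Σ_k (x_{k,i} - mean_i) · (x_{k,j} - mean_j), with n-1 = 4:
  s[A,A] = ((0.2)·(0.2) + (-2.8)·(-2.8) + (1.2)·(1.2) + (2.2)·(2.2) + (-0.8)·(-0.8)) / 4 = 14.8/4 = 3.7
  s[A,B] = ((0.2)·(0.2) + (-2.8)·(-3.8) + (1.2)·(0.2) + (2.2)·(1.2) + (-0.8)·(2.2)) / 4 = 11.8/4 = 2.95
  s[B,B] = ((0.2)·(0.2) + (-3.8)·(-3.8) + (0.2)·(0.2) + (1.2)·(1.2) + (2.2)·(2.2)) / 4 = 20.8/4 = 5.2
  Sample standard deviations s_i = √(s[i,i]):
  s(A) = √(3.7) = 1.9235
  s(B) = √(5.2) = 2.2804

Step 3 — r_{ij} = s_{ij} / (s_i · s_j):
  r[A,A] = 1 (diagonal).
  r[A,B] = 2.95 / (1.9235 · 2.2804) = 2.95 / 4.3863 = 0.6725
  r[B,B] = 1 (diagonal).

R is symmetric with unit diagonal. Assembling:

R = [[1, 0.6725],
 [0.6725, 1]]


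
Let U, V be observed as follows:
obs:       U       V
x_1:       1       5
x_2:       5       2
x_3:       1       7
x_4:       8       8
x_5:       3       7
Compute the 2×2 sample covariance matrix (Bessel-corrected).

Step 1 — column means:
  mean(U) = (1 + 5 + 1 + 8 + 3) / 5 = 18/5 = 3.6
  mean(V) = (5 + 2 + 7 + 8 + 7) / 5 = 29/5 = 5.8

Step 2 — sample covariance S[i,j] = (1/(n-1)) · Σ_k (x_{k,i} - mean_i) · (x_{k,j} - mean_j), with n-1 = 4.
  S[U,U] = ((-2.6)·(-2.6) + (1.4)·(1.4) + (-2.6)·(-2.6) + (4.4)·(4.4) + (-0.6)·(-0.6)) / 4 = 35.2/4 = 8.8
  S[U,V] = ((-2.6)·(-0.8) + (1.4)·(-3.8) + (-2.6)·(1.2) + (4.4)·(2.2) + (-0.6)·(1.2)) / 4 = 2.6/4 = 0.65
  S[V,V] = ((-0.8)·(-0.8) + (-3.8)·(-3.8) + (1.2)·(1.2) + (2.2)·(2.2) + (1.2)·(1.2)) / 4 = 22.8/4 = 5.7

S is symmetric (S[j,i] = S[i,j]). Assembling:

S = [[8.8, 0.65],
 [0.65, 5.7]]


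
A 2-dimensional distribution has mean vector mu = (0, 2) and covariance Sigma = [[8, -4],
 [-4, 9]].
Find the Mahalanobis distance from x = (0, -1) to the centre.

Step 1 — centre the observation: (x - mu) = (0, -3).

Step 2 — invert Sigma. det(Sigma) = 8·9 - (-4)² = 56.
  Sigma^{-1} = (1/det) · [[d, -b], [-b, a]] = [[0.1607, 0.0714],
 [0.0714, 0.1429]].

Step 3 — form the quadratic (x - mu)^T · Sigma^{-1} · (x - mu):
  Sigma^{-1} · (x - mu) = (-0.2143, -0.4286).
  (x - mu)^T · [Sigma^{-1} · (x - mu)] = (0)·(-0.2143) + (-3)·(-0.4286) = 1.2857.

Step 4 — take square root: d = √(1.2857) ≈ 1.1339.

d(x, mu) = √(1.2857) ≈ 1.1339


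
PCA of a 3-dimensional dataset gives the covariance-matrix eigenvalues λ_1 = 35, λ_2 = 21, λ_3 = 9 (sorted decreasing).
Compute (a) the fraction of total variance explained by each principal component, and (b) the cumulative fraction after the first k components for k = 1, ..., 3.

Step 1 — total variance = trace(Sigma) = Σ λ_i = 35 + 21 + 9 = 65.

Step 2 — fraction explained by component i = λ_i / Σ λ:
  PC1: 35/65 = 0.5385
  PC2: 21/65 = 0.3231
  PC3: 9/65 = 0.1385

Step 3 — cumulative fraction after k components = (λ_1 + ... + λ_k) / Σ λ:
  k = 1: 35/65 = 0.5385
  k = 2: (35 + 21)/65 = 56/65 = 0.8615
  k = 3: (35 + 21 + 9)/65 = 65/65 = 1

Summary (fraction, with percent):

explained: PC1 0.5385 (53.85%), PC2 0.3231 (32.31%), PC3 0.1385 (13.85%);  cumulative: 0.5385, 0.8615, 1


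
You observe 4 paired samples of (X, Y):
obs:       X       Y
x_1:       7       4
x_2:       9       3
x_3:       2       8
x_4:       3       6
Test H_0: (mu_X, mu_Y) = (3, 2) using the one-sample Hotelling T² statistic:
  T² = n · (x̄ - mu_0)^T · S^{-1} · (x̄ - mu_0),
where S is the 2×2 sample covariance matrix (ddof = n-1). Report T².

Step 1 — sample mean vector:
  mean(X) = (7 + 9 + 2 + 3) / 4 = 21/4 = 5.25
  mean(Y) = (4 + 3 + 8 + 6) / 4 = 21/4 = 5.25
  x̄ = (5.25, 5.25),  deviation x̄ - mu_0 = (5.25, 5.25) - (3, 2) = (2.25, 3.25).

Step 2 — sample covariance matrix, S[i,j] = (1/(n-1)) · Σ_k (x_{k,i} - mean_i) · (x_{k,j} - mean_j), divisor n-1 = 3:
  S[X,X] = ((1.75)·(1.75) + (3.75)·(3.75) + (-3.25)·(-3.25) + (-2.25)·(-2.25)) / 3 = 32.75/3 = 10.9167
  S[X,Y] = ((1.75)·(-1.25) + (3.75)·(-2.25) + (-3.25)·(2.75) + (-2.25)·(0.75)) / 3 = -21.25/3 = -7.0833
  S[Y,Y] = ((-1.25)·(-1.25) + (-2.25)·(-2.25) + (2.75)·(2.75) + (0.75)·(0.75)) / 3 = 14.75/3 = 4.9167
  S = [[10.9167, -7.0833],
 [-7.0833, 4.9167]].

Step 3 — invert S. det(S) = 10.9167·4.9167 - (-7.0833)² = 3.5.
  S^{-1} = (1/det) · [[d, -b], [-b, a]] = [[1.4048, 2.0238],
 [2.0238, 3.119]].

Step 4 — quadratic form (x̄ - mu_0)^T · S^{-1} · (x̄ - mu_0):
  S^{-1} · (x̄ - mu_0) = (9.7381, 14.6905),
  (x̄ - mu_0)^T · [...] = (2.25)·(9.7381) + (3.25)·(14.6905) = 69.6548.

Step 5 — scale by n: T² = 4 · 69.6548 = 278.619.

T² ≈ 278.619


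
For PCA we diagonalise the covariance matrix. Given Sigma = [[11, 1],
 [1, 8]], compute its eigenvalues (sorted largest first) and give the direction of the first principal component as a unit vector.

Step 1 — characteristic polynomial of 2×2 Sigma:
  det(Sigma - λI) = λ² - trace · λ + det = 0.
  trace = 11 + 8 = 19, det = 11·8 - (1)² = 87.
Step 2 — discriminant:
  Δ = trace² - 4·det = 361 - 348 = 13.
Step 3 — eigenvalues:
  λ = (trace ± √Δ)/2 = (19 ± 3.6056)/2,
  λ_1 = 11.3028,  λ_2 = 7.6972.

Step 4 — unit eigenvector for λ_1: solve (Sigma - λ_1 I)v = 0. First row:
  (11 - 11.3028)·v_x + (1)·v_y = 0, i.e. (-0.3028)·v_x + (1)·v_y = 0,
  so v ∝ (b, λ_1 - a) = (1, 0.3028) = u.
  ||u|| = √((1)² + (0.3028)²) = √(1.0917) ≈ 1.0448,
  v_1 = u/||u|| ≈ (0.9571, 0.2898) (||v_1|| = 1).

λ_1 = 11.3028,  λ_2 = 7.6972;  v_1 ≈ (0.9571, 0.2898)


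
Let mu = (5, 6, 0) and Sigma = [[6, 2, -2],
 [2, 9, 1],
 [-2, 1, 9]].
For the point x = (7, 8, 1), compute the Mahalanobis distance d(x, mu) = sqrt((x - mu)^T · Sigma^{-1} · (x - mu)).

Step 1 — centre the observation: (x - mu) = (2, 2, 1).

Step 2 — invert Sigma (cofactor / det for 3×3, or solve directly):
  Sigma^{-1} = [[0.2, -0.05, 0.05],
 [-0.05, 0.125, -0.025],
 [0.05, -0.025, 0.125]].

Step 3 — form the quadratic (x - mu)^T · Sigma^{-1} · (x - mu):
  Sigma^{-1} · (x - mu) = (0.35, 0.125, 0.175).
  (x - mu)^T · [Sigma^{-1} · (x - mu)] = (2)·(0.35) + (2)·(0.125) + (1)·(0.175) = 1.125.

Step 4 — take square root: d = √(1.125) ≈ 1.0607.

d(x, mu) = √(1.125) ≈ 1.0607


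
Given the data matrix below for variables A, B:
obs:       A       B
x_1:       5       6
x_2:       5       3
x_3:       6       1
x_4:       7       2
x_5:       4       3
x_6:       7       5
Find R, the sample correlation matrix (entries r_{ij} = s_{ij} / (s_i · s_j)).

Step 1 — column means:
  mean(A) = (5 + 5 + 6 + 7 + 4 + 7) / 6 = 34/6 = 5.6667
  mean(B) = (6 + 3 + 1 + 2 + 3 + 5) / 6 = 20/6 = 3.3333

Step 2 — sample variances and covariances s[i,j] = (1/(n-1)) · Σ_k (x_{k,i} - mean_i) · (x_{k,j} - mean_j), with n-1 = 5:
  s[A,A] = ((-0.6667)·(-0.6667) + (-0.6667)·(-0.6667) + (0.3333)·(0.3333) + (1.3333)·(1.3333) + (-1.6667)·(-1.6667) + (1.3333)·(1.3333)) / 5 = 7.3333/5 = 1.4667
  s[A,B] = ((-0.6667)·(2.6667) + (-0.6667)·(-0.3333) + (0.3333)·(-2.3333) + (1.3333)·(-1.3333) + (-1.6667)·(-0.3333) + (1.3333)·(1.6667)) / 5 = -1.3333/5 = -0.2667
  s[B,B] = ((2.6667)·(2.6667) + (-0.3333)·(-0.3333) + (-2.3333)·(-2.3333) + (-1.3333)·(-1.3333) + (-0.3333)·(-0.3333) + (1.6667)·(1.6667)) / 5 = 17.3333/5 = 3.4667
  Sample standard deviations s_i = √(s[i,i]):
  s(A) = √(1.4667) = 1.2111
  s(B) = √(3.4667) = 1.8619

Step 3 — r_{ij} = s_{ij} / (s_i · s_j):
  r[A,A] = 1 (diagonal).
  r[A,B] = -0.2667 / (1.2111 · 1.8619) = -0.2667 / 2.2549 = -0.1183
  r[B,B] = 1 (diagonal).

R is symmetric with unit diagonal. Assembling:

R = [[1, -0.1183],
 [-0.1183, 1]]


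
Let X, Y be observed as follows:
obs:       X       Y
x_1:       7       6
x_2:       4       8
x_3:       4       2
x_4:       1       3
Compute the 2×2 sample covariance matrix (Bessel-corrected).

Step 1 — column means:
  mean(X) = (7 + 4 + 4 + 1) / 4 = 16/4 = 4
  mean(Y) = (6 + 8 + 2 + 3) / 4 = 19/4 = 4.75

Step 2 — sample covariance S[i,j] = (1/(n-1)) · Σ_k (x_{k,i} - mean_i) · (x_{k,j} - mean_j), with n-1 = 3.
  S[X,X] = ((3)·(3) + (0)·(0) + (0)·(0) + (-3)·(-3)) / 3 = 18/3 = 6
  S[X,Y] = ((3)·(1.25) + (0)·(3.25) + (0)·(-2.75) + (-3)·(-1.75)) / 3 = 9/3 = 3
  S[Y,Y] = ((1.25)·(1.25) + (3.25)·(3.25) + (-2.75)·(-2.75) + (-1.75)·(-1.75)) / 3 = 22.75/3 = 7.5833

S is symmetric (S[j,i] = S[i,j]). Assembling:

S = [[6, 3],
 [3, 7.5833]]
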